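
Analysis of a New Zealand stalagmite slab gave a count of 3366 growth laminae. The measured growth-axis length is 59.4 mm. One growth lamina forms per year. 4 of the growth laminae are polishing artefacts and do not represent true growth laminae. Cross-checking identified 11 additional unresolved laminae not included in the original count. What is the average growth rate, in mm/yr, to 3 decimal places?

Correcting the raw count gives 3366 − 4 + 11 = 3373 true growth laminae.
Mean rate = 59.4 mm / 3373 years ≈ 0.018 mm/yr.

0.018 mm/yr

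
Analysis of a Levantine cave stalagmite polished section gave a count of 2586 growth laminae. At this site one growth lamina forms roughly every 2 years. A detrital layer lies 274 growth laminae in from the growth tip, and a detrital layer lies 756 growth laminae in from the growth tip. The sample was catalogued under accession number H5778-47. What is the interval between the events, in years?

964 years

756 − 274 = 482 growth laminae lie between the two events.
482 growth laminae at 2 years each span 482 × 2 = 964 years.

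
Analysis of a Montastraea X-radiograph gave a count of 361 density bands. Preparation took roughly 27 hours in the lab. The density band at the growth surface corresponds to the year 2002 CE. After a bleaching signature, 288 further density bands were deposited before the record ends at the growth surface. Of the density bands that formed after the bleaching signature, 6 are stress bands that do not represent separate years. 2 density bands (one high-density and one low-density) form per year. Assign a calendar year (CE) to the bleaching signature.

288 density bands formed after the bleaching signature.
Removing the 6 false density bands leaves 288 − 6 = 282 true density bands beyond the bleaching signature.
With 2 density bands per year, 282 / 2 = 141 years.
2002 − 141 = 1861 CE.

1861 CE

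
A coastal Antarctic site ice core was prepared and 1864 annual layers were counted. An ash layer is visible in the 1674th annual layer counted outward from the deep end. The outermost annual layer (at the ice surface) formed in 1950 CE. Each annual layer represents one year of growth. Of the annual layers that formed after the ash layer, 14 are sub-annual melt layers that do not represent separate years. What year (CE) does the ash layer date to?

1864 − 1674 = 190 annual layers lie beyond the ash layer toward the ice surface.
Excluding 14 false annual layers: 190 − 14 = 176.
Counting back 176 years from 1950 CE places the ash layer in 1950 − 176 = 1774 CE.

1774 CE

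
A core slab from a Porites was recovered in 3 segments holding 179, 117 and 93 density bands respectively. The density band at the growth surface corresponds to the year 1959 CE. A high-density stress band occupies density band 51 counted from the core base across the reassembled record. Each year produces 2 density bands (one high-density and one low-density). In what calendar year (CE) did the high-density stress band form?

Total density bands = 179 + 117 + 93 = 389.
The high-density stress band sits at density band 51 from the core base, so 389 − 51 = 338 density bands formed after it.
338 density bands at 2 per year is 338 / 2 = 169 years.
The density band at the growth surface is 1959 CE, so the high-density stress band dates to 1959 − 169 = 1790 CE.

1790 CE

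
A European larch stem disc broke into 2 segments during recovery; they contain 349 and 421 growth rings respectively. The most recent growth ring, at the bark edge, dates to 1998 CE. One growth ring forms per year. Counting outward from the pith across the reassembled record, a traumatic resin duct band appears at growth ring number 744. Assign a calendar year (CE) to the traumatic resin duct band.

1972 CE

Total growth rings = 349 + 421 = 770.
770 − 744 = 26 growth rings lie beyond the traumatic resin duct band toward the bark edge.
The growth ring at the bark edge is 1998 CE, so the traumatic resin duct band dates to 1998 − 26 = 1972 CE.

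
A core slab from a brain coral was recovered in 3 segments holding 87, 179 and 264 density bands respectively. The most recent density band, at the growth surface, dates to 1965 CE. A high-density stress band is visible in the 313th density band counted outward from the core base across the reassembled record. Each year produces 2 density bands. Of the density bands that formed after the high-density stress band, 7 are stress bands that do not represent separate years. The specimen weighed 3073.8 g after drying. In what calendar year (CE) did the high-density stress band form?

1860 CE

Total density bands = 87 + 179 + 264 = 530.
The high-density stress band sits at density band 313 from the core base, so 530 − 313 = 217 density bands formed after it.
217 − 7 false = 210 true density bands after the high-density stress band.
210 density bands at 2 per year is 210 / 2 = 105 years.
Counting back 105 years from 1965 CE places the high-density stress band in 1965 − 105 = 1860 CE.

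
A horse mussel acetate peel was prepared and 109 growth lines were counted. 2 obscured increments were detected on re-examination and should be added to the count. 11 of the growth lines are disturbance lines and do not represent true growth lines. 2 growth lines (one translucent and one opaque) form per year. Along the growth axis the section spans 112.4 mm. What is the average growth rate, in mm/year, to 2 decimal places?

True growth line count = 109 − 11 + 2 = 100.
Dividing by 2 growth lines per year: 100 / 2 = 50 years.
Mean rate = 112.4 mm / 50 years ≈ 2.25 mm/year.

2.25 mm/year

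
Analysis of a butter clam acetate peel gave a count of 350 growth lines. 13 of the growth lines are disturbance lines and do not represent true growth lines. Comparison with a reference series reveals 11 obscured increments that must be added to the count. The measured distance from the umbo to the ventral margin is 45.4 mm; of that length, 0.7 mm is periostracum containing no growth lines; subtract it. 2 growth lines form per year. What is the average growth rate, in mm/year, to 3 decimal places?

After corrections the count is 350 − 13 + 11 = 348 growth lines.
348 growth lines at 2 per year is 348 / 2 = 174 years.
Removing the 0.7 mm offcut leaves 45.4 − 0.7 = 44.7 mm.
44.7 mm over 174 years gives 44.7 / 174 ≈ 0.257 mm/year.

0.257 mm/year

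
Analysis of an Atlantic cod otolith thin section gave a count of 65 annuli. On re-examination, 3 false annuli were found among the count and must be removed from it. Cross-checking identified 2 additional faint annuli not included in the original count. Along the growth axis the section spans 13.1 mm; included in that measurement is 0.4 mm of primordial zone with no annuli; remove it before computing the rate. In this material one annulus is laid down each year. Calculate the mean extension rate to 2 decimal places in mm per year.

After corrections the count is 65 − 3 + 2 = 64 annuli.
Net length = 13.1 − 0.4 = 12.7 mm.
Mean rate = 12.7 mm / 64 years ≈ 0.20 mm per year.

0.20 mm per year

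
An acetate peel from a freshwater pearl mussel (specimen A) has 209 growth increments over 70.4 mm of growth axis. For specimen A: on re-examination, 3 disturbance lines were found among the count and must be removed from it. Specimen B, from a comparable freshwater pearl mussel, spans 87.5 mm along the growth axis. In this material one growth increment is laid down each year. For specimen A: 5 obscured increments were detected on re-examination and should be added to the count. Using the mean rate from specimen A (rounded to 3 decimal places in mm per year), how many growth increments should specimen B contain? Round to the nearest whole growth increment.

Specimen A: adjusted count: 209 − 3 + 5 = 211 growth increments.
A: 70.4 mm over 211 years gives 70.4 / 211 ≈ 0.334 mm per year.
For B, 87.5 / 0.334 = 261.98 years ≈ 262 growth increments.

262 growth increments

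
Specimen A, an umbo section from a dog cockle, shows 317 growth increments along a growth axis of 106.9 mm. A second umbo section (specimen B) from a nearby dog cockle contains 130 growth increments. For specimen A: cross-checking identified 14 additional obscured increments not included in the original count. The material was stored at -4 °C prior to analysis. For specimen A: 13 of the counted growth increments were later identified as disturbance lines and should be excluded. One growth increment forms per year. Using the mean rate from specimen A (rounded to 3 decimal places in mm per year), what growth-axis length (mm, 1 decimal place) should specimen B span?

Specimen A: correcting the raw count gives 317 − 13 + 14 = 318 true growth increments.
A: Extension rate ≈ 106.9 / 318 = 0.336 mm/year.
B's length ≈ 0.336 × 130 = 43.7 mm.

43.7 mm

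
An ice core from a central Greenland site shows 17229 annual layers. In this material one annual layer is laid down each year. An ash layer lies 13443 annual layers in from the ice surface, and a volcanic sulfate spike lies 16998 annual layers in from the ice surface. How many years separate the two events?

The two markers are separated by 16998 − 13443 = 3555 annual layers.
At one annual layer per year, 3555 years elapsed between them.

3555 years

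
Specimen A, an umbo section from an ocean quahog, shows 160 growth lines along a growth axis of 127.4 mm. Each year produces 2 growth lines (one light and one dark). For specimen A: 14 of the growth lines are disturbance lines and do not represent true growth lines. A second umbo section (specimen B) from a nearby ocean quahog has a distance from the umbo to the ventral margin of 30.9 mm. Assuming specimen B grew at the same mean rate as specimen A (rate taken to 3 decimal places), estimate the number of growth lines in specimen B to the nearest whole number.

35 growth lines

Specimen A: after corrections the count is 160 − 14 = 146 growth lines.
Specimen A: dividing by 2 growth lines per year: 146 / 2 = 73 years.
A: 127.4 mm over 73 years gives 127.4 / 73 ≈ 1.745 mm/yr.
B spans 30.9 / 1.745 = 17.71 years; at 2 growth lines per year that is 17.71 × 2 ≈ 35 growth lines.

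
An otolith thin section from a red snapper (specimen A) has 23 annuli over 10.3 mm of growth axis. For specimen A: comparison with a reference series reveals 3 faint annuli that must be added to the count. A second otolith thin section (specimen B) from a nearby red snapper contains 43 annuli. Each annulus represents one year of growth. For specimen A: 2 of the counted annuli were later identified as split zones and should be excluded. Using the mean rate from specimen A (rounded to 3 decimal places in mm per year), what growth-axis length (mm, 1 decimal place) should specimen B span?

Specimen A: after corrections the count is 23 − 2 + 3 = 24 annuli.
A: Mean rate = 10.3 mm / 24 years ≈ 0.429 mm/year.
B's length ≈ 0.429 × 43 = 18.4 mm.

18.4 mm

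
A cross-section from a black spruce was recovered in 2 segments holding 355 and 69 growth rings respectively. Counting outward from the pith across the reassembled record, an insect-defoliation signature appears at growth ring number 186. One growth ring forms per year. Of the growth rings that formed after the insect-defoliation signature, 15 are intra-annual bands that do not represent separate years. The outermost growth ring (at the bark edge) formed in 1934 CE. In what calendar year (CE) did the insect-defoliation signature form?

1711 CE

Total growth rings = 355 + 69 = 424.
The insect-defoliation signature sits at growth ring 186 from the pith, so 424 − 186 = 238 growth rings formed after it.
238 − 15 false = 223 true growth rings after the insect-defoliation signature.
1934 − 223 = 1711 CE.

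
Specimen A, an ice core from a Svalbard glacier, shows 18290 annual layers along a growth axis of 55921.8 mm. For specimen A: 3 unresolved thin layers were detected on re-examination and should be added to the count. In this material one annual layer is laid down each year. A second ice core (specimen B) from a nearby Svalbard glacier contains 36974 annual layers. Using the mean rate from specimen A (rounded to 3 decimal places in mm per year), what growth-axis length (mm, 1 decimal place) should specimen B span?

113029.5 mm

Specimen A: correcting the raw count gives 18290 + 3 = 18293 true annual layers.
A: 55921.8 mm over 18293 years gives 55921.8 / 18293 ≈ 3.057 mm/yr.
Length of B = 3.057 × 36974 = 113029.5 mm.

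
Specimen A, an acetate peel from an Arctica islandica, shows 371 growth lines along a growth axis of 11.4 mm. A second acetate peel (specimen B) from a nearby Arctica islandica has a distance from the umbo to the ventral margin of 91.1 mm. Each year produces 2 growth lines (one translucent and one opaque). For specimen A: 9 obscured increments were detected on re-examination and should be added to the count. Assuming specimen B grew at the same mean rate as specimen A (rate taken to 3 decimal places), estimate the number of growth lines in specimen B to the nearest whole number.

Specimen A: adjusted count: 371 + 9 = 380 growth lines.
Specimen A: with 2 growth lines per year, 380 / 2 = 190 years.
A: 11.4 mm over 190 years gives 11.4 / 190 ≈ 0.060 mm/year.
B spans 91.1 / 0.060 = 1518.33 years; at 2 growth lines per year that is 1518.33 × 2 ≈ 3037 growth lines.

3037 growth lines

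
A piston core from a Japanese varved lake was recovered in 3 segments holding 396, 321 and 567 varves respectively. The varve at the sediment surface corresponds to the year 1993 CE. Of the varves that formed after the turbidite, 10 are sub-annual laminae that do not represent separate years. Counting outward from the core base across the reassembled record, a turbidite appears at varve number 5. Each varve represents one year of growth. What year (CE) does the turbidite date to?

724 CE

Total varves = 396 + 321 + 567 = 1284.
Between varve 5 and the sediment surface there are 1284 − 5 = 1279 varves.
Removing the 10 false varves leaves 1279 − 10 = 1269 true varves beyond the turbidite.
Counting back 1269 years from 1993 CE places the turbidite in 1993 − 1269 = 724 CE.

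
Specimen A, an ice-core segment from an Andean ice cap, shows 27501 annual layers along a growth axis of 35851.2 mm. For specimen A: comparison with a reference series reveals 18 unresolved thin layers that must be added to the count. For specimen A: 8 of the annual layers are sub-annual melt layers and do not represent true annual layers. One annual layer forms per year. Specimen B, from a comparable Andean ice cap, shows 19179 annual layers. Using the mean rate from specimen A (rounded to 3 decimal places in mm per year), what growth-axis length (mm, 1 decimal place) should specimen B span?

24990.2 mm

Specimen A: adjusted count: 27501 − 8 + 18 = 27511 annual layers.
A: Extension rate ≈ 35851.2 / 27511 = 1.303 mm per year.
Length of B = 1.303 × 19179 = 24990.2 mm.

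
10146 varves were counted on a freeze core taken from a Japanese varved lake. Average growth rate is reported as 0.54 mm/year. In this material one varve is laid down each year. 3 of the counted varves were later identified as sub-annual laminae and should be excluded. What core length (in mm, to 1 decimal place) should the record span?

True varve count = 10146 − 3 = 10143.
Predicted length = 0.54 mm/year × 10143 years = 5477.2 mm.

5477.2 mm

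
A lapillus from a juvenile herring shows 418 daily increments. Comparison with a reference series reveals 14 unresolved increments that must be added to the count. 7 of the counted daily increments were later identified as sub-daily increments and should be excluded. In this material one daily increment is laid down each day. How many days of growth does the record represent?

After corrections the count is 418 − 7 + 14 = 425 daily increments.
At one daily increment per day, that is 425 days.

425 days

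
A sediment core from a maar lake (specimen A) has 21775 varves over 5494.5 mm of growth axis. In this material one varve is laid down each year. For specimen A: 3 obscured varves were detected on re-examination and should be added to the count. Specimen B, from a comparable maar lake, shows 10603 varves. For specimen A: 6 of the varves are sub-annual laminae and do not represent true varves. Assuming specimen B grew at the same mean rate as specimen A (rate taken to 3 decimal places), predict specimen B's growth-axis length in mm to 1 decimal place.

Specimen A: after corrections the count is 21775 − 6 + 3 = 21772 varves.
A: 5494.5 mm over 21772 years gives 5494.5 / 21772 ≈ 0.252 mm/yr.
Length of B = 0.252 × 10603 = 2672.0 mm.

2672.0 mm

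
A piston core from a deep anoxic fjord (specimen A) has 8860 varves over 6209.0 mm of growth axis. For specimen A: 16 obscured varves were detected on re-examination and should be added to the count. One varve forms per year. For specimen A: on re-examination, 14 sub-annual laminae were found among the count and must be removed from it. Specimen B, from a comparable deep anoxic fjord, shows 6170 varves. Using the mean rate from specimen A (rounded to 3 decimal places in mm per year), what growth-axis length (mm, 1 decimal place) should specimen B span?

4325.2 mm

Specimen A: true varve count = 8860 − 14 + 16 = 8862.
A: 6209.0 mm over 8862 years gives 6209.0 / 8862 ≈ 0.701 mm per year.
For B, 0.701 mm/year × 6170 years = 4325.2 mm.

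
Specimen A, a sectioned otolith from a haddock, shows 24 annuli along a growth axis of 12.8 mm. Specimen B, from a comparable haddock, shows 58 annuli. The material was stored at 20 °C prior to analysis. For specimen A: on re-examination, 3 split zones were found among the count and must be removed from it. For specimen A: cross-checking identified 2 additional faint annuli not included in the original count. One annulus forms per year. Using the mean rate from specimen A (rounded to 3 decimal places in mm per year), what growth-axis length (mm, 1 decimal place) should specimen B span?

Specimen A: adjusted count: 24 − 3 + 2 = 23 annuli.
A: Extension rate ≈ 12.8 / 23 = 0.557 mm/yr.
For B, 0.557 mm/year × 58 years = 32.3 mm.

32.3 mm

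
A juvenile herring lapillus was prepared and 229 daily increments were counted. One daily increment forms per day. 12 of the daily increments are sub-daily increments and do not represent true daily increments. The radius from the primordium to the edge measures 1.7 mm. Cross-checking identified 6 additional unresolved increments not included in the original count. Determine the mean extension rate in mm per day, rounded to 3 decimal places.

Correcting the raw count gives 229 − 12 + 6 = 223 true daily increments.
Extension rate ≈ 1.7 / 223 = 0.008 mm per day.

0.008 mm per day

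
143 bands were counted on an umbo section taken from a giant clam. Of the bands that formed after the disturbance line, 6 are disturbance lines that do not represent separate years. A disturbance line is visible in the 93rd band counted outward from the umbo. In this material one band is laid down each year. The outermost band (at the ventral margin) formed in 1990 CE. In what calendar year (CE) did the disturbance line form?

1946 CE

Between band 93 and the ventral margin there are 143 − 93 = 50 bands.
Removing the 6 false bands leaves 50 − 6 = 44 true bands beyond the disturbance line.
The band at the ventral margin is 1990 CE, so the disturbance line dates to 1990 − 44 = 1946 CE.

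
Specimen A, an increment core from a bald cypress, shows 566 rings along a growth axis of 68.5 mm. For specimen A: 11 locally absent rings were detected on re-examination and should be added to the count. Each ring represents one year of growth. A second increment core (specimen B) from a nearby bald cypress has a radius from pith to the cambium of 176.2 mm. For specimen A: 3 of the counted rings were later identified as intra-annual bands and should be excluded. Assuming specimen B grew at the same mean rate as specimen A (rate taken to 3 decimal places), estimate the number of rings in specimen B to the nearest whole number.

1481 rings

Specimen A: after corrections the count is 566 − 3 + 11 = 574 rings.
A: 68.5 mm over 574 years gives 68.5 / 574 ≈ 0.119 mm per year.
Specimen B: 176.2 mm / 0.119 mm per year = 1480.67 years ≈ 1481 rings.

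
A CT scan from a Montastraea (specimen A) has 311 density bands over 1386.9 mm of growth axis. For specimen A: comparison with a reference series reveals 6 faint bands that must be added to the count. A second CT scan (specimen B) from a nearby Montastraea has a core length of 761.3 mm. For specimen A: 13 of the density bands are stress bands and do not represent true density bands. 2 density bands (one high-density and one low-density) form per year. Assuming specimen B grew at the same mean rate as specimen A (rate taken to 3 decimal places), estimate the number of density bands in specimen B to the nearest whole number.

Specimen A: correcting the raw count gives 311 − 13 + 6 = 304 true density bands.
Specimen A: 304 density bands at 2 per year is 304 / 2 = 152 years.
A: 1386.9 mm over 152 years gives 1386.9 / 152 ≈ 9.124 mm/year.
For B, 761.3 / 9.124 = 83.44 years; at 2 density bands per year that is 83.44 × 2 ≈ 167 density bands.

167 density bands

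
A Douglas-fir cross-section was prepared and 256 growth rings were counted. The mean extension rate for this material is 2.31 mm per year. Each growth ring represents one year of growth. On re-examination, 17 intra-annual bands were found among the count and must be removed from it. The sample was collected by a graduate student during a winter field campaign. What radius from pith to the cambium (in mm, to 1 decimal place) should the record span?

552.1 mm

True growth ring count = 256 − 17 = 239.
Length ≈ 2.31 × 239 = 552.1 mm.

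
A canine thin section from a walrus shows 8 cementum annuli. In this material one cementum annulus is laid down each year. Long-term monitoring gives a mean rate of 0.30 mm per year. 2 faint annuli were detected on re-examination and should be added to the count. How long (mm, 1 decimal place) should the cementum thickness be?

Adjusted count: 8 + 2 = 10 cementum annuli.
Length ≈ 0.30 × 10 = 3.0 mm.

3.0 mm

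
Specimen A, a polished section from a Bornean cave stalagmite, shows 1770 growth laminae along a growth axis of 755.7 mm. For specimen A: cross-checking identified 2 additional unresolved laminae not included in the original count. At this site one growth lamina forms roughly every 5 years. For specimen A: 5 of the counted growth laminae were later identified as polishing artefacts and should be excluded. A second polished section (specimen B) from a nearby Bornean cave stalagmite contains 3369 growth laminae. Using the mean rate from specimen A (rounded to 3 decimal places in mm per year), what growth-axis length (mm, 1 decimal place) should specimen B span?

Specimen A: correcting the raw count gives 1770 − 5 + 2 = 1767 true growth laminae.
Specimen A: at 5 years per growth lamina, 1767 × 5 = 8835 years.
A: 755.7 mm over 8835 years gives 755.7 / 8835 ≈ 0.086 mm/yr.
Specimen B: at 5 years per growth lamina, 3369 × 5 = 16845 years. For B, 0.086 mm/year × 16845 years = 1448.7 mm.

1448.7 mm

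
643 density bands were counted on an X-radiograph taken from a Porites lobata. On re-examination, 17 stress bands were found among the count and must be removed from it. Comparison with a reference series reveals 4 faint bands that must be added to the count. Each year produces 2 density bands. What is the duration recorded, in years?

315 years

Adjusted count: 643 − 17 + 4 = 630 density bands.
With 2 density bands per year, 630 / 2 = 315 years.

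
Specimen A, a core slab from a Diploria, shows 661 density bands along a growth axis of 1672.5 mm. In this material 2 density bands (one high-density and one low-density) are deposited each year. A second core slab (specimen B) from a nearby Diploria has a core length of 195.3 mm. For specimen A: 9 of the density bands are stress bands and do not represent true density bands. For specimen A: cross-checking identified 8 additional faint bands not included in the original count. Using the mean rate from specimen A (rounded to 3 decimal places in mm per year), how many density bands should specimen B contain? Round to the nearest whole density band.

77 density bands

Specimen A: after corrections the count is 661 − 9 + 8 = 660 density bands.
Specimen A: with 2 density bands per year, 660 / 2 = 330 years.
A: Extension rate ≈ 1672.5 / 330 = 5.068 mm/yr.
Specimen B: 195.3 mm / 5.068 mm per year = 38.54 years; at 2 density bands per year that is 38.54 × 2 ≈ 77 density bands.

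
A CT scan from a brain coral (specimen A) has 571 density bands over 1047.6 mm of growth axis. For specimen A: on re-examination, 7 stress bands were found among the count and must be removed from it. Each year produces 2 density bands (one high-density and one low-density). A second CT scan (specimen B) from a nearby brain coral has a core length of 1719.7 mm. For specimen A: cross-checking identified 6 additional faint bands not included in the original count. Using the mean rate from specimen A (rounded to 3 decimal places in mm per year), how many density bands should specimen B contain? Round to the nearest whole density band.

Specimen A: adjusted count: 571 − 7 + 6 = 570 density bands.
Specimen A: with 2 density bands per year, 570 / 2 = 285 years.
A: Extension rate ≈ 1047.6 / 285 = 3.676 mm per year.
For B, 1719.7 / 3.676 = 467.82 years; at 2 density bands per year that is 467.82 × 2 ≈ 936 density bands.

936 density bands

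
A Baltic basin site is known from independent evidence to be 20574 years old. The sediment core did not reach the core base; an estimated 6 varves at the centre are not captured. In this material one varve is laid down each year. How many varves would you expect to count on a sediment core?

At one varve per year, 20574 years correspond to 20574 varves.
20574 − 6 missed = 20568 varves expected in the prepared section.

20568 varves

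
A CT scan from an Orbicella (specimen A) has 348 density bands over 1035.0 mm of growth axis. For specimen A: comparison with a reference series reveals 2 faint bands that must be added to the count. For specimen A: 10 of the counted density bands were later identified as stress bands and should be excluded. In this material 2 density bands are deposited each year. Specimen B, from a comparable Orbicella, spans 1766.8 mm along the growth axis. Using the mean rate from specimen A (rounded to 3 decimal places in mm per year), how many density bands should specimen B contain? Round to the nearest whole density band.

580 density bands

Specimen A: correcting the raw count gives 348 − 10 + 2 = 340 true density bands.
Specimen A: with 2 density bands per year, 340 / 2 = 170 years.
A: 1035.0 mm over 170 years gives 1035.0 / 170 ≈ 6.088 mm/yr.
B spans 1766.8 / 6.088 = 290.21 years; at 2 density bands per year that is 290.21 × 2 ≈ 580 density bands.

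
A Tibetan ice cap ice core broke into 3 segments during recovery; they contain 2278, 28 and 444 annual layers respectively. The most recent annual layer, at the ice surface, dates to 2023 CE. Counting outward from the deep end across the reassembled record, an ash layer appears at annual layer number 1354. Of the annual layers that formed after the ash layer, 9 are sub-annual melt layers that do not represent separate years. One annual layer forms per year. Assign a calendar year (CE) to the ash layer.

636 CE

Total annual layers = 2278 + 28 + 444 = 2750.
The ash layer sits at annual layer 1354 from the deep end, so 2750 − 1354 = 1396 annual layers formed after it.
Removing the 9 false annual layers leaves 1396 − 9 = 1387 true annual layers beyond the ash layer.
The annual layer at the ice surface is 2023 CE, so the ash layer dates to 2023 − 1387 = 636 CE.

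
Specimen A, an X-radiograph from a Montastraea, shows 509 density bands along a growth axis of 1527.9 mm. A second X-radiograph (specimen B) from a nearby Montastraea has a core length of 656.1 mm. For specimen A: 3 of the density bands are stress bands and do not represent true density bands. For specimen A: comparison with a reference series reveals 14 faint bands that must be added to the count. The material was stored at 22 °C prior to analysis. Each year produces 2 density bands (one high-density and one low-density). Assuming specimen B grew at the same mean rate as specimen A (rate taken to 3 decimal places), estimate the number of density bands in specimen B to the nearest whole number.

Specimen A: true density band count = 509 − 3 + 14 = 520.
Specimen A: dividing by 2 density bands per year: 520 / 2 = 260 years.
A: 1527.9 mm over 260 years gives 1527.9 / 260 ≈ 5.877 mm/yr.
Specimen B: 656.1 mm / 5.877 mm per year = 111.64 years; at 2 density bands per year that is 111.64 × 2 ≈ 223 density bands.

223 density bands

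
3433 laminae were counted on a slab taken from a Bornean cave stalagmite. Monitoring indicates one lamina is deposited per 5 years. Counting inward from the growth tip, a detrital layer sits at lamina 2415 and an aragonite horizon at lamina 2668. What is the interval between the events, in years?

1265 yr

Separation: 2668 − 2415 = 253 laminae.
253 laminae at 5 years each span 253 × 5 = 1265 years.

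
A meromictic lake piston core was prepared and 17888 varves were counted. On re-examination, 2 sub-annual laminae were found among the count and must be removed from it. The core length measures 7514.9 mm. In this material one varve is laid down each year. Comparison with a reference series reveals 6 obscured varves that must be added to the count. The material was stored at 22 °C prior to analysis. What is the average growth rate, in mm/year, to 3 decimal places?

0.420 mm/year

Correcting the raw count gives 17888 − 2 + 6 = 17892 true varves.
7514.9 mm over 17892 years gives 7514.9 / 17892 ≈ 0.420 mm/year.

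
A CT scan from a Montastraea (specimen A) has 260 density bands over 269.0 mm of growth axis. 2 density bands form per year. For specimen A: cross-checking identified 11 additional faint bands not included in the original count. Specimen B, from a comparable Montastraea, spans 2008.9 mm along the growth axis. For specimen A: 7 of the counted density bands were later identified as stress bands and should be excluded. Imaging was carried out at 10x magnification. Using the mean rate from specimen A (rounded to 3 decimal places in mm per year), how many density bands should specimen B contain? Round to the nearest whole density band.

1971 density bands

Specimen A: true density band count = 260 − 7 + 11 = 264.
Specimen A: with 2 density bands per year, 264 / 2 = 132 years.
A: Extension rate ≈ 269.0 / 132 = 2.038 mm/yr.
B spans 2008.9 / 2.038 = 985.72 years; at 2 density bands per year that is 985.72 × 2 ≈ 1971 density bands.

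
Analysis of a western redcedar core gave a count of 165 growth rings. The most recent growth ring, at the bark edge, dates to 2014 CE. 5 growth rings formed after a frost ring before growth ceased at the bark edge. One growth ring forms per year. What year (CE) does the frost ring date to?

2009 CE

There are 5 growth rings younger than the frost ring.
2014 − 5 = 2009 CE.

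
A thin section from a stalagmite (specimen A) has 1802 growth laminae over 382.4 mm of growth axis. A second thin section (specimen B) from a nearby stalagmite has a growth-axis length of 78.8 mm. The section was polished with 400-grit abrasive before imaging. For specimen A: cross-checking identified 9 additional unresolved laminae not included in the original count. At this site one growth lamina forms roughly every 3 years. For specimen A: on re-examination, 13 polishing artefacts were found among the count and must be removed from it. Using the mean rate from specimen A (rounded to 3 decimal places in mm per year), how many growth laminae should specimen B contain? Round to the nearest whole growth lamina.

Specimen A: after corrections the count is 1802 − 13 + 9 = 1798 growth laminae.
Specimen A: 1798 growth laminae at 3 years each span 1798 × 3 = 5394 years.
A: Mean rate = 382.4 mm / 5394 years ≈ 0.071 mm/yr.
B spans 78.8 / 0.071 = 1109.86 years; at 3 years per growth lamina that is 1109.86 / 3 ≈ 370 growth laminae.

370 growth laminae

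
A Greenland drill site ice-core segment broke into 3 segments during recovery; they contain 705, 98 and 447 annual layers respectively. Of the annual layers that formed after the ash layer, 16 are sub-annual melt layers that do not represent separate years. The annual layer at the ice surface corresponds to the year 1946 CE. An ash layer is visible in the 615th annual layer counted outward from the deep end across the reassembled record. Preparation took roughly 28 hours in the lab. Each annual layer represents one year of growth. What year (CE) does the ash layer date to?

Total annual layers = 705 + 98 + 447 = 1250.
Between annual layer 615 and the ice surface there are 1250 − 615 = 635 annual layers.
635 − 16 false = 619 true annual layers after the ash layer.
1946 − 619 = 1327 CE.

1327 CE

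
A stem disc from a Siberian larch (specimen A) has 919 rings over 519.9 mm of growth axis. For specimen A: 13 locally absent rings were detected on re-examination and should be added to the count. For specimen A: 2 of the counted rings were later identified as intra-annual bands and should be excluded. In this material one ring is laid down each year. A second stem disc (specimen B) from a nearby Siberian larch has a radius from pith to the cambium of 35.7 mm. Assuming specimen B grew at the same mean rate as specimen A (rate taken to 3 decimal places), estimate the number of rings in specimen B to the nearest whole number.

Specimen A: after corrections the count is 919 − 2 + 13 = 930 rings.
A: 519.9 mm over 930 years gives 519.9 / 930 ≈ 0.559 mm/year.
Specimen B: 35.7 mm / 0.559 mm per year = 63.86 years ≈ 64 rings.

64 rings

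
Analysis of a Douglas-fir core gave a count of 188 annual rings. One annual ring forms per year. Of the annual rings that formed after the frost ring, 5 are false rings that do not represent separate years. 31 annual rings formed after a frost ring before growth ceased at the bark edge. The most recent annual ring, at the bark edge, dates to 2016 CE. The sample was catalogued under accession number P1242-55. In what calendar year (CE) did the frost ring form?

1990 CE

There are 31 annual rings younger than the frost ring.
Removing the 5 false annual rings leaves 31 − 5 = 26 true annual rings beyond the frost ring.
Counting back 26 years from 2016 CE places the frost ring in 2016 − 26 = 1990 CE.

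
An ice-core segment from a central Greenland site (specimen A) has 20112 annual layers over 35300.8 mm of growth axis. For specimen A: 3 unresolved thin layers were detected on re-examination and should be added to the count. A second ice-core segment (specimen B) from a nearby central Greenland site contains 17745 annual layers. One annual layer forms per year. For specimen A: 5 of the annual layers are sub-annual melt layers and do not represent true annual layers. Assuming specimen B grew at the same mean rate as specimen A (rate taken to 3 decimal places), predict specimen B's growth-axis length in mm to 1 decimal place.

31142.5 mm

Specimen A: after corrections the count is 20112 − 5 + 3 = 20110 annual layers.
A: Extension rate ≈ 35300.8 / 20110 = 1.755 mm per year.
For B, 1.755 mm/year × 17745 years = 31142.5 mm.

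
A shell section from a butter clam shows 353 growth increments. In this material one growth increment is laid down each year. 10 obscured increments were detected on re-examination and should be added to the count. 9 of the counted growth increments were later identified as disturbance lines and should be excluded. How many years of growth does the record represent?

Correcting the raw count gives 353 − 9 + 10 = 354 true growth increments.
One growth increment per year makes the duration 354 years.

354 years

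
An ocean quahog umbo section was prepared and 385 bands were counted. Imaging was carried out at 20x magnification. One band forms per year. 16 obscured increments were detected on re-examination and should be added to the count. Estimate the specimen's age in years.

401 years

Adjusted count: 385 + 16 = 401 bands.
One band per year makes the duration 401 years.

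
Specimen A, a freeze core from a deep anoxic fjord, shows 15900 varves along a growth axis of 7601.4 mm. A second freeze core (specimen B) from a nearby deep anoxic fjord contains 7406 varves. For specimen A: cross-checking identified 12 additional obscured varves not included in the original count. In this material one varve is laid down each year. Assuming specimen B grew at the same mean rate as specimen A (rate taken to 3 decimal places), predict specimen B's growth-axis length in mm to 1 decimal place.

3540.1 mm

Specimen A: adjusted count: 15900 + 12 = 15912 varves.
A: Extension rate ≈ 7601.4 / 15912 = 0.478 mm/year.
B's length ≈ 0.478 × 7406 = 3540.1 mm.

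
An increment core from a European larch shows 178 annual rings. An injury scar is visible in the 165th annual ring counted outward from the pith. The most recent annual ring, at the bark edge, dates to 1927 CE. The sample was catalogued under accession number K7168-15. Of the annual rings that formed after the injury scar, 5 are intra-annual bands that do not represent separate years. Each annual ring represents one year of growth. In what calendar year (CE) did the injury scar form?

1919 CE

178 − 165 = 13 annual rings lie beyond the injury scar toward the bark edge.
13 − 5 false = 8 true annual rings after the injury scar.
1927 − 8 = 1919 CE.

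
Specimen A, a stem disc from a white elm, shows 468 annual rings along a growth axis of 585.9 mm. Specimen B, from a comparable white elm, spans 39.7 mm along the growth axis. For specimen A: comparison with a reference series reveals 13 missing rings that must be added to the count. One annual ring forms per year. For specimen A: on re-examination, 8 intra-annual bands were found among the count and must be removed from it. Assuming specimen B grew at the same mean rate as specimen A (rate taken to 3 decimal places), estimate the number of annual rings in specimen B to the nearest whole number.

Specimen A: true annual ring count = 468 − 8 + 13 = 473.
A: Extension rate ≈ 585.9 / 473 = 1.239 mm per year.
Specimen B: 39.7 mm / 1.239 mm per year = 32.04 years ≈ 32 annual rings.

32 annual rings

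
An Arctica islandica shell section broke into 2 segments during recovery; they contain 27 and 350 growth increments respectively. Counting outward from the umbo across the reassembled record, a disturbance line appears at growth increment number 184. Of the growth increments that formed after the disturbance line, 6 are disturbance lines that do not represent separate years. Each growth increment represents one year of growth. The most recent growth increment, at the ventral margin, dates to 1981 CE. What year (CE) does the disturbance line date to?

1794 CE

Total growth increments = 27 + 350 = 377.
The disturbance line sits at growth increment 184 from the umbo, so 377 − 184 = 193 growth increments formed after it.
193 − 6 false = 187 true growth increments after the disturbance line.
The growth increment at the ventral margin is 1981 CE, so the disturbance line dates to 1981 − 187 = 1794 CE.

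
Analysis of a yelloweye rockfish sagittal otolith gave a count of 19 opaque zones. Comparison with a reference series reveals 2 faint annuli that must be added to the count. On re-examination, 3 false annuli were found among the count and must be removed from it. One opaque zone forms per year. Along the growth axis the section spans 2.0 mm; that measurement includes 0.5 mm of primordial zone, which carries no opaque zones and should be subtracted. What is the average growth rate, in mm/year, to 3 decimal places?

0.083 mm/year

True opaque zone count = 19 − 3 + 2 = 18.
The growth record spans 2.0 − 0.5 = 1.5 mm.
Extension rate ≈ 1.5 / 18 = 0.083 mm/year.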